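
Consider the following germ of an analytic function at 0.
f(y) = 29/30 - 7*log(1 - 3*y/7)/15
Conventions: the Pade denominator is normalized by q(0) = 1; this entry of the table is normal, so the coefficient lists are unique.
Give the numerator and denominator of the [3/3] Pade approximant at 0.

Taylor coefficients needed (expand at 0): a_0 = 29/30, a_1 = 1/5, a_2 = 3/70, a_3 = 3/245, a_4 = 27/6860, a_5 = 81/60025, a_6 = 81/168070.
Write the denominator as Q(y) = 1 + q1*y + q2*y^2 + q3*y^3. Requiring Q*f - P = O(y^7) with deg P <= 3 kills the coefficients of y^4..y^6 in Q*f:
  y^4: a_4 + q1*a_3 + q2*a_2 + q3*a_1 = 0, i.e. 27/6860 + (3/245)*q1 + (3/70)*q2 + (1/5)*q3 = 0.
  y^5: a_5 + q1*a_4 + q2*a_3 + q3*a_2 = 0, i.e. 81/60025 + (27/6860)*q1 + (3/245)*q2 + (3/70)*q3 = 0.
  y^6: a_6 + q1*a_5 + q2*a_4 + q3*a_3 = 0, i.e. 81/168070 + (81/60025)*q1 + (27/6860)*q2 + (3/245)*q3 = 0.
Solving this linear system: q1 = -9/14, q2 = 27/245, q3 = -27/6860.
The numerator is Q*f truncated at degree 3: P0 = a_0 = 29/30; P1 = a_1 + q1*a_0 = -59/140; P2 = a_2 + q1*a_1 + q2*a_0 = 51/2450; P3 = a_3 + q1*a_2 + q2*a_1 + q3*a_0 = 201/68600.

The Pade approximant has numerator coefficients [29/30, -59/140, 51/2450, 201/68600]; denominator coefficients [1, -9/14, 27/245, -27/6860].


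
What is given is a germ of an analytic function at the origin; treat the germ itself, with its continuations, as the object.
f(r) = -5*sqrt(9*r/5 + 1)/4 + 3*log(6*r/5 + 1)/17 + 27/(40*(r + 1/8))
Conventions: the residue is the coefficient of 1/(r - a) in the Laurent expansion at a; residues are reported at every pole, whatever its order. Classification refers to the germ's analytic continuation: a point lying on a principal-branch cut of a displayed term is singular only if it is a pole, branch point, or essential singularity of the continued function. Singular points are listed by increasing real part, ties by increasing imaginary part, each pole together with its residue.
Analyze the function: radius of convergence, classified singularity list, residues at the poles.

Radius of convergence at 0: 1/8.
At -5/6: a logarithmic branch point.
At -5/9: an algebraic (square-root) branch point.
At -1/8: a pole of order 1; residue 27/40.

Denominator factor (r + 1/8): pole of order 1 at -1/8, modulus 1/8.
Branch term (-5/4)*sqrt(1 - r/(-5/9)): its argument vanishes at r = -5/9, a square-root branch point, modulus 5/9.
Branch term (3/17)*log(1 - r/(-5/6)): its argument vanishes at r = -5/6, a logarithmic branch point, modulus 5/6.
The radius of convergence is the smallest modulus among the singular points: 1/8.
The branch terms are analytic at -1/8 and contribute nothing to the residue; only the rational part matters.
At the order-1 pole -1/8 set g(r) = (r - (-1/8))*(rational part) = 27/40.
Simple pole: residue = g(a) at a = -1/8, which is 27/40.
List the singular points by increasing real part (a conjugate pair: the negative imaginary part first).


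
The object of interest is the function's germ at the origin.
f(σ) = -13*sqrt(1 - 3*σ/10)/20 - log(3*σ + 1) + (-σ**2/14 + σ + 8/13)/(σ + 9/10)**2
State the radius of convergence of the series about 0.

The radius of convergence is 1/3.

Denominator factor (σ + 9/10)^2: pole of order 2 at -9/10, modulus 9/10.
Branch term (-1)*log(1 - σ/(-1/3)): its argument vanishes at σ = -1/3, a logarithmic branch point, modulus 1/3.
Branch term (-13/20)*sqrt(1 - σ/(10/3)): its argument vanishes at σ = 10/3, a square-root branch point, modulus 10/3.
The radius of convergence is the smallest modulus among the singular points: 1/3.


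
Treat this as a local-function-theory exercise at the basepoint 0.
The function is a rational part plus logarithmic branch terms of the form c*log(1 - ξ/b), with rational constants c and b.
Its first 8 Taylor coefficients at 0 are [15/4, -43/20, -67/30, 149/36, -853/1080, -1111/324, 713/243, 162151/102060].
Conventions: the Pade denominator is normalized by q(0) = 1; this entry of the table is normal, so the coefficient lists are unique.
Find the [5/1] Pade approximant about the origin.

Taylor coefficients needed (read off): a_0 = 15/4, a_1 = -43/20, a_2 = -67/30, a_3 = 149/36, a_4 = -853/1080, a_5 = -1111/324, a_6 = 713/243.
Write the denominator as Q(ξ) = 1 + q1*ξ. Requiring Q*f - P = O(ξ^7) with deg P <= 5 kills the coefficients of ξ^6..ξ^6 in Q*f:
  ξ^6: a_6 + q1*a_5 = 0, i.e. 713/243 + (-1111/324)*q1 = 0.
Solving this linear system: q1 = 2852/3333.
The numerator is Q*f truncated at degree 5: P0 = a_0 = 15/4; P1 = a_1 + q1*a_0 = 23527/22220; P2 = a_2 + q1*a_1 = -27151/6666; P3 = a_3 + q1*a_2 = 49503/22220; P4 = a_4 + q1*a_3 = 1100599/399960; P5 = a_5 + q1*a_4 = -273629/66660.

The Pade approximant has numerator coefficients [15/4, 23527/22220, -27151/6666, 49503/22220, 1100599/399960, -273629/66660]; denominator coefficients [1, 2852/3333].


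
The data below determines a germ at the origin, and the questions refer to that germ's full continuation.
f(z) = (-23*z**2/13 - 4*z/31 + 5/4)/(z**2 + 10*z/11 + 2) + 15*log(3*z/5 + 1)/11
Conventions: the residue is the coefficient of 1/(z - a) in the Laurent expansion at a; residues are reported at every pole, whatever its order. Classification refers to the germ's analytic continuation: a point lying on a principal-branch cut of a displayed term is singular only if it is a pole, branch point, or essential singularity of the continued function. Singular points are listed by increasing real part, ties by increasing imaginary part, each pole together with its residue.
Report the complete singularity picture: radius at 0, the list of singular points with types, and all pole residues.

Radius of convergence at 0: sqrt(2).
At -5/3: a logarithmic branch point.
At (-5/11) - ((1/11)*sqrt(217))*i: a pole of order 1; residue (3279/4433) + ((802839/7695688)*sqrt(217))*i.
At (-5/11) + ((1/11)*sqrt(217))*i: a pole of order 1; residue (3279/4433) - ((802839/7695688)*sqrt(217))*i.

Denominator factor (z**2 + 10*z/11 + 2): discriminant -868/121, complex-conjugate roots (-5/11) + ((1/11)*sqrt(217))*i and (-5/11) - ((1/11)*sqrt(217))*i; poles of order 1, moduli sqrt(2) and sqrt(2).
Branch term (15/11)*log(1 - z/(-5/3)): its argument vanishes at z = -5/3, a logarithmic branch point, modulus 5/3.
The radius of convergence is the smallest modulus among the singular points: sqrt(2).
The branch term is analytic at (-5/11) - ((1/11)*sqrt(217))*i and contributes nothing to the residue; only the rational part matters.
The factor z**2 + 10*z/11 + 2 splits as (z - a)(z - a') with a = (-5/11) - ((1/11)*sqrt(217))*i, a' = (-5/11) + ((1/11)*sqrt(217))*i. At the order-1 pole a set g(z) = (z - a)*(rational part) = [-23*z**2/13 - 4*z/31 + 5/4] / (z - a').
Simple pole: residue = g(a) at a = (-5/11) - ((1/11)*sqrt(217))*i, which is (3279/4433) + ((802839/7695688)*sqrt(217))*i.
The branch term is analytic at (-5/11) + ((1/11)*sqrt(217))*i and contributes nothing to the residue; only the rational part matters.
The factor z**2 + 10*z/11 + 2 splits as (z - a)(z - a') with a = (-5/11) + ((1/11)*sqrt(217))*i, a' = (-5/11) - ((1/11)*sqrt(217))*i. At the order-1 pole a set g(z) = (z - a)*(rational part) = [-23*z**2/13 - 4*z/31 + 5/4] / (z - a').
Simple pole: residue = g(a) at a = (-5/11) + ((1/11)*sqrt(217))*i, which is (3279/4433) - ((802839/7695688)*sqrt(217))*i.
List the singular points by increasing real part (a conjugate pair: the negative imaginary part first).


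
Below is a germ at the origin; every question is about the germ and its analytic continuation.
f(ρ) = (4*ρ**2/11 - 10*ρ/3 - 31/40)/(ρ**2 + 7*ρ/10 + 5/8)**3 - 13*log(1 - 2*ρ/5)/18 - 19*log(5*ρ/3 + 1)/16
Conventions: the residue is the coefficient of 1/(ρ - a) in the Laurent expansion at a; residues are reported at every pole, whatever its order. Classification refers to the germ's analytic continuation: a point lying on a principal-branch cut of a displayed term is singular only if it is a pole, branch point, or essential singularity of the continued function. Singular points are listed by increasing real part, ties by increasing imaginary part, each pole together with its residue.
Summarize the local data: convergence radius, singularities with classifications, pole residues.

Radius of convergence at 0: 3/5.
At -3/5: a logarithmic branch point.
At (-7/20) - ((1/20)*sqrt(201))*i: a pole of order 3; residue ((3281000/89326611)*sqrt(201))*i.
At (-7/20) + ((1/20)*sqrt(201))*i: a pole of order 3; residue -((3281000/89326611)*sqrt(201))*i.
At 5/2: a logarithmic branch point.

Denominator factor (ρ**2 + 7*ρ/10 + 5/8)^3: discriminant -201/100, complex-conjugate roots (-7/20) + ((1/20)*sqrt(201))*i and (-7/20) - ((1/20)*sqrt(201))*i; poles of order 3, moduli (1/4)*sqrt(10) and (1/4)*sqrt(10).
Branch term (-13/18)*log(1 - ρ/(5/2)): its argument vanishes at ρ = 5/2, a logarithmic branch point, modulus 5/2.
Branch term (-19/16)*log(1 - ρ/(-3/5)): its argument vanishes at ρ = -3/5, a logarithmic branch point, modulus 3/5.
The radius of convergence is the smallest modulus among the singular points: 3/5.
The branch terms are analytic at (-7/20) - ((1/20)*sqrt(201))*i and contribute nothing to the residue; only the rational part matters.
The factor ρ**2 + 7*ρ/10 + 5/8 splits as (ρ - a)(ρ - a') with a = (-7/20) - ((1/20)*sqrt(201))*i, a' = (-7/20) + ((1/20)*sqrt(201))*i. At the order-3 pole a set g(ρ) = (ρ - a)^3*(rational part) = [4*ρ**2/11 - 10*ρ/3 - 31/40] / (ρ - a')^3.
Order-3 pole: residue = g''(a)/2; g''((-7/20) - ((1/20)*sqrt(201))*i) = ((6562000/89326611)*sqrt(201))*i, so the residue is ((3281000/89326611)*sqrt(201))*i.
The branch terms are analytic at (-7/20) + ((1/20)*sqrt(201))*i and contribute nothing to the residue; only the rational part matters.
The factor ρ**2 + 7*ρ/10 + 5/8 splits as (ρ - a)(ρ - a') with a = (-7/20) + ((1/20)*sqrt(201))*i, a' = (-7/20) - ((1/20)*sqrt(201))*i. At the order-3 pole a set g(ρ) = (ρ - a)^3*(rational part) = [4*ρ**2/11 - 10*ρ/3 - 31/40] / (ρ - a')^3.
Order-3 pole: residue = g''(a)/2; g''((-7/20) + ((1/20)*sqrt(201))*i) = -((6562000/89326611)*sqrt(201))*i, so the residue is -((3281000/89326611)*sqrt(201))*i.
List the singular points by increasing real part (a conjugate pair: the negative imaginary part first).


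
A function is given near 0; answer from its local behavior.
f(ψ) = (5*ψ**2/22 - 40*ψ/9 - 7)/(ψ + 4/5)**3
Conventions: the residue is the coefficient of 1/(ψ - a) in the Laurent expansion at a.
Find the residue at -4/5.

The residue is 5/22.

At the order-3 pole -4/5 set g(ψ) = (ψ - (-4/5))^3*f(ψ) = 5*ψ**2/22 - 40*ψ/9 - 7.
Order-3 pole: residue = g''(a)/2; g''(-4/5) = 5/11, so the residue is 5/22.


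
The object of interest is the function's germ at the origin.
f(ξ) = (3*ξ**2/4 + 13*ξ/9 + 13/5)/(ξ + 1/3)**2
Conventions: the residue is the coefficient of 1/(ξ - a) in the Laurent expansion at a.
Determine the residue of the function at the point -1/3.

At the order-2 pole -1/3 set g(ξ) = (ξ - (-1/3))^2*f(ξ) = 3*ξ**2/4 + 13*ξ/9 + 13/5.
Order-2 pole: residue = g'(a); g'(-1/3) = 17/18, so the residue is 17/18.

The residue is 17/18.


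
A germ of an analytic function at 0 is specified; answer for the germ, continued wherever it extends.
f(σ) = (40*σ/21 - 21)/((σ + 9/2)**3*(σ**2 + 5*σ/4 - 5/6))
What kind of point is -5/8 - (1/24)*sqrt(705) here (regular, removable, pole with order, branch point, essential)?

The point is a pole of order 1.

The denominator factor σ**2 + 5*σ/4 - 5/6 vanishes at -5/8 - (1/24)*sqrt(705) and appears to the power 1; the numerator there equals -466/21 - (5/63)*sqrt(705), nonzero, and no other factor vanishes.
Hence a pole whose order is the multiplicity, 1.


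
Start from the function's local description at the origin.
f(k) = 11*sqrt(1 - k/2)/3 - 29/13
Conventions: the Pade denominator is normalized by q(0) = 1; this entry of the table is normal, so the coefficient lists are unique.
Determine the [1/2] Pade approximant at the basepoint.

The Pade approximant has numerator coefficients [56/39, -30025/26676]; denominator coefficients [1, -199/1368, -143/10944].

Taylor coefficients needed (expand at 0): a_0 = 56/39, a_1 = -11/12, a_2 = -11/96, a_3 = -11/384.
Write the denominator as Q(k) = 1 + q1*k + q2*k^2. Requiring Q*f - P = O(k^4) with deg P <= 1 kills the coefficients of k^2..k^3 in Q*f:
  k^2: a_2 + q1*a_1 + q2*a_0 = 0, i.e. -11/96 + (-11/12)*q1 + (56/39)*q2 = 0.
  k^3: a_3 + q1*a_2 + q2*a_1 = 0, i.e. -11/384 + (-11/96)*q1 + (-11/12)*q2 = 0.
Solving this linear system: q1 = -199/1368, q2 = -143/10944.
The numerator is Q*f truncated at degree 1: P0 = a_0 = 56/39; P1 = a_1 + q1*a_0 = -30025/26676.


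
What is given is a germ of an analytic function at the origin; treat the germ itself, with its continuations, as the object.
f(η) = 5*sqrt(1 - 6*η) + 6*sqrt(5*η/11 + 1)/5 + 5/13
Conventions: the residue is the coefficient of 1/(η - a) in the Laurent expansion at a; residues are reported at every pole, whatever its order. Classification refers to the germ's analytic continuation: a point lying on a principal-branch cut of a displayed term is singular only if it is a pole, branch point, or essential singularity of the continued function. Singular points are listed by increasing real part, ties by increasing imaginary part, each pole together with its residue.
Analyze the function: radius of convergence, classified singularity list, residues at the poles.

Radius of convergence at 0: 1/6.
At -11/5: an algebraic (square-root) branch point.
At 1/6: an algebraic (square-root) branch point.

Branch term (6/5)*sqrt(1 - η/(-11/5)): its argument vanishes at η = -11/5, a square-root branch point, modulus 11/5.
Branch term (5)*sqrt(1 - η/(1/6)): its argument vanishes at η = 1/6, a square-root branch point, modulus 1/6.
The radius of convergence is the smallest modulus among the singular points: 1/6.
List the singular points by increasing real part (a conjugate pair: the negative imaginary part first).


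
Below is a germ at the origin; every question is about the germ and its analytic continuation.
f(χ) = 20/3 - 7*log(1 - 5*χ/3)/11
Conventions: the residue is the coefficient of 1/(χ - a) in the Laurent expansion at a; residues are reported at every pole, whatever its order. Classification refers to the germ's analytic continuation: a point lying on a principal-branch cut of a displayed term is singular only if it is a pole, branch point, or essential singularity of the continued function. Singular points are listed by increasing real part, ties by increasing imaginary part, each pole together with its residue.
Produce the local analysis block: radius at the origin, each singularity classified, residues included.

Branch term (-7/11)*log(1 - χ/(3/5)): its argument vanishes at χ = 3/5, a logarithmic branch point, modulus 3/5.
The radius of convergence is the smallest modulus among the singular points: 3/5.

Radius of convergence at 0: 3/5.
At 3/5: a logarithmic branch point.


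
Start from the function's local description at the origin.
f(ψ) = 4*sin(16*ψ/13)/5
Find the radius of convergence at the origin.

The factor -sin(16*ψ/13) is entire and contributes no finite singular point.
The polynomial part has no poles.
No finite singular points: the Taylor series at 0 converges everywhere.

The radius of convergence is infinite.


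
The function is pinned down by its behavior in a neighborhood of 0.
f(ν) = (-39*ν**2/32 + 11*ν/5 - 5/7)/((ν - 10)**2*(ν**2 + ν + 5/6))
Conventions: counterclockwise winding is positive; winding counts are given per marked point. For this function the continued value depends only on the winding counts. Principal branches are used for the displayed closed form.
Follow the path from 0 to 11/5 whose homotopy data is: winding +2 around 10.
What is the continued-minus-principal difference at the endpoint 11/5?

Continued minus principal equals 0.

The function is rational, hence single-valued: continuing it around any pole returns the same value, so the difference is 0.


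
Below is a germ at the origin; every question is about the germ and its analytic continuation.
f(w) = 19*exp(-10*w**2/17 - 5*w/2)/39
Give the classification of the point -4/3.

The point is a regular point.

There is no denominator, hence no pole anywhere.
The factor exp(-10*w**2/17 - 5*w/2) is entire.
So the germ continues analytically to -4/3.


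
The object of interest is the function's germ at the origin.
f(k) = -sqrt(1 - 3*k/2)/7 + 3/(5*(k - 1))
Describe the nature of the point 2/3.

The point is an algebraic (square-root) branch point.

The term (-1/7)*sqrt(1 - k/(2/3)) has argument 1 - 2/3/(2/3) = 0 at 2/3: a square-root (algebraic, two-sheeted) branch point; the remaining terms are analytic or single-valued there.


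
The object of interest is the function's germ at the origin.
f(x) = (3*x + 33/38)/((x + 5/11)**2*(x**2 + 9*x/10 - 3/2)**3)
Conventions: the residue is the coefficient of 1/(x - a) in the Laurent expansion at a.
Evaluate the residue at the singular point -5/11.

At the order-2 pole -5/11 set g(x) = (x - (-5/11))^2*f(x) = (3*x + 33/38)/(x**2 + 9*x/10 - 3/2)**3.
Order-2 pole: residue = g'(a); g'(-5/11) = -417133524621/684309356480, so the residue is -417133524621/684309356480.

The residue is -417133524621/684309356480.


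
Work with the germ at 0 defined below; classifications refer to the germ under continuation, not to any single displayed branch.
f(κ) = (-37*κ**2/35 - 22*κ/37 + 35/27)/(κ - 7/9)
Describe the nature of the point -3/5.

Denominator factors: κ - 7/9 = -62/45 at κ = -3/5 — none vanishes.
So the germ continues analytically to -3/5.

The point is a regular point.


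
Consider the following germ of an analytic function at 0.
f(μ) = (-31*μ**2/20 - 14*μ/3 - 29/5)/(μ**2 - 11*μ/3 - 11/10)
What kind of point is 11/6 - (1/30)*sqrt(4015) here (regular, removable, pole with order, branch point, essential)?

The denominator factor μ**2 - 11*μ/3 - 11/10 vanishes at 11/6 - (1/30)*sqrt(4015) and appears to the power 1; the numerator there equals -662/25 + (69/200)*sqrt(4015), nonzero, and no other factor vanishes.
Hence a pole whose order is the multiplicity, 1.

The point is a pole of order 1.


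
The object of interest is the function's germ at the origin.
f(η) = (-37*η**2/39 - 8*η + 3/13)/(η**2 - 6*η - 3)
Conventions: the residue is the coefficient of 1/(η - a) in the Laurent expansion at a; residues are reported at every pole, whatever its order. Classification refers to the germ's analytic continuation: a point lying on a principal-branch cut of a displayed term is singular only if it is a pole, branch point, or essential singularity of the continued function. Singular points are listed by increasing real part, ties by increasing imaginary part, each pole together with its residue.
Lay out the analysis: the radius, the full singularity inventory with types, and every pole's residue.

Denominator factor (η**2 - 6*η - 3): discriminant 48, real irrational roots 3 + (2)*sqrt(3) and 3 - (2)*sqrt(3); poles of order 1, moduli 3 + (2)*sqrt(3) and -3 + (2)*sqrt(3).
The radius of convergence is the smallest modulus among the singular points: -3 + (2)*sqrt(3).
The factor η**2 - 6*η - 3 splits as (η - a)(η - a') with a = 3 - (2)*sqrt(3), a' = 3 + (2)*sqrt(3). At the order-1 pole a set g(η) = (η - a)*f(η) = [-37*η**2/39 - 8*η + 3/13] / (η - a').
Simple pole: residue = g(a) at a = 3 - (2)*sqrt(3), which is -89/13 + (142/39)*sqrt(3).
The factor η**2 - 6*η - 3 splits as (η - a)(η - a') with a = 3 + (2)*sqrt(3), a' = 3 - (2)*sqrt(3). At the order-1 pole a set g(η) = (η - a)*f(η) = [-37*η**2/39 - 8*η + 3/13] / (η - a').
Simple pole: residue = g(a) at a = 3 + (2)*sqrt(3), which is -89/13 - (142/39)*sqrt(3).
List the singular points by increasing real part (a conjugate pair: the negative imaginary part first).

Radius of convergence at 0: -3 + (2)*sqrt(3).
At 3 - (2)*sqrt(3): a pole of order 1; residue -89/13 + (142/39)*sqrt(3).
At 3 + (2)*sqrt(3): a pole of order 1; residue -89/13 - (142/39)*sqrt(3).


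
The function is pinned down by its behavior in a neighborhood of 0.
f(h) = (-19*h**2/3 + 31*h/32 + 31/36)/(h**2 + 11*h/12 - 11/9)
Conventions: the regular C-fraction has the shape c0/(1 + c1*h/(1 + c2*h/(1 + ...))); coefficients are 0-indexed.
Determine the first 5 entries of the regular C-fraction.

The regular C-fraction coefficients are [-31/44, -15/8, 62897/13640, -202814168/107239385, -100320/62897].

Taylor coefficients (expand at 0): a_0 = -31/44, a_1 = -465/352, a_2 = 55983/15488, a_3 = 100989/61952, a_4 = 11394189/2725888.
c0 = a_0 = -31/44. Peel one level at a time: if S = 1 + c*h/S' with S'(0) = 1, then c is the h-coefficient of S and S' = c*h/(S - 1).
S_1 = c0/f = 1 + (-15/8)*h + (188691/21824)*h^2 + ...; c1 = -15/8.
S_2 = c1*h/(S_1 - 1) = 1 + (62897/13640)*h + (25351771/2907025)*h^2 + ...; c2 = 62897/13640.
S_3 = c2*h/(S_2 - 1) = 1 + (-202814168/107239385)*h + (-369933042432/122637010879)*h^2 + ...; c3 = -202814168/107239385.
S_4 = c3*h/(S_3 - 1) = 1 + (-100320/62897)*h + ...; c4 = -100320/62897.


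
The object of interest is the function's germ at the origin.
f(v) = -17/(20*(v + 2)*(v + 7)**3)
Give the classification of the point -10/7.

The point is a regular point.

Denominator factors: v + 2 = 4/7 at v = -10/7; v + 7 = 39/7 at v = -10/7 — none vanishes.
So the germ continues analytically to -10/7.


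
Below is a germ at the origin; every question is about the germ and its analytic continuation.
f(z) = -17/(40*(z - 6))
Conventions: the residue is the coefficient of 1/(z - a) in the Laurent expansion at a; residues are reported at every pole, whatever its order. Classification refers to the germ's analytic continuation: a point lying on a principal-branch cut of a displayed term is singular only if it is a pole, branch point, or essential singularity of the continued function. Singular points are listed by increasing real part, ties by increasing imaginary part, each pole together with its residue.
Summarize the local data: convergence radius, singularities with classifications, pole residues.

Denominator factor (z - 6): pole of order 1 at 6, modulus 6.
The radius of convergence is the smallest modulus among the singular points: 6.
At the order-1 pole 6 set g(z) = (z - (6))*f(z) = -17/40.
Simple pole: residue = g(a) at a = 6, which is -17/40.

Radius of convergence at 0: 6.
At 6: a pole of order 1; residue -17/40.


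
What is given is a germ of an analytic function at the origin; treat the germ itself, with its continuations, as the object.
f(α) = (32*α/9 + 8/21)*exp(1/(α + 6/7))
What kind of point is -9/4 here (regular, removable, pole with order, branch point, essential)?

The point is a regular point.

There is no denominator, hence no pole anywhere.
The essential point of exp(1/(α - (-6/7))) is -6/7, not -9/4.
So the germ continues analytically to -9/4.


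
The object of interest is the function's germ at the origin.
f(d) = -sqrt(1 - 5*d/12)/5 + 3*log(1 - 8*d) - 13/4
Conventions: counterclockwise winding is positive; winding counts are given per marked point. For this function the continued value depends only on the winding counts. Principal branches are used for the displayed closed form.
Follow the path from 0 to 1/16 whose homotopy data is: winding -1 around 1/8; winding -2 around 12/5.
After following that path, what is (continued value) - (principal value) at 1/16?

The rational part is single-valued and drops out of the difference; each branch term changes only by its own monodromy.
(-1/5)*sqrt(1 - d/(12/5)): winding -2 is even, the square root returns to the same sheet, contribution 0.
(3)*log(1 - d/(1/8)): each positive loop around 1/8 adds 2*pi*i to the log, so winding -1 contributes (3)*(-1)*2*pi*i = -(6)*pi*i.
Summing the contributions at d = 1/16 gives -(6)*pi*i.

Continued minus principal equals -(6)*pi*i.


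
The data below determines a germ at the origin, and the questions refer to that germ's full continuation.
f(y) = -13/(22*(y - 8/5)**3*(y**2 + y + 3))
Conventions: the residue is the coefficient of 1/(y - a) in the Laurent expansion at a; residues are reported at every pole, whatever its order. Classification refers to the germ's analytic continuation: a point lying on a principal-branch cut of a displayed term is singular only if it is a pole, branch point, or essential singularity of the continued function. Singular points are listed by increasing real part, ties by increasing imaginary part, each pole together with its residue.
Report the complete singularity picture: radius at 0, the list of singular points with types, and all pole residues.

Radius of convergence at 0: 8/5.
At (-1/2) - ((1/2)*sqrt(11))*i: a pole of order 1; residue (1064375/126177458) - ((819000/693976019)*sqrt(11))*i.
At (-1/2) + ((1/2)*sqrt(11))*i: a pole of order 1; residue (1064375/126177458) + ((819000/693976019)*sqrt(11))*i.
At 8/5: a pole of order 3; residue -1064375/63088729.

Denominator factor (y**2 + y + 3): discriminant -11, complex-conjugate roots (-1/2) + ((1/2)*sqrt(11))*i and (-1/2) - ((1/2)*sqrt(11))*i; poles of order 1, moduli sqrt(3) and sqrt(3).
Denominator factor (y - 8/5)^3: pole of order 3 at 8/5, modulus 8/5.
The radius of convergence is the smallest modulus among the singular points: 8/5.
The factor y**2 + y + 3 splits as (y - a)(y - a') with a = (-1/2) - ((1/2)*sqrt(11))*i, a' = (-1/2) + ((1/2)*sqrt(11))*i. At the order-1 pole a set g(y) = (y - a)*f(y) = [-13/(22*(y - 8/5)**3)] / (y - a').
Simple pole: residue = g(a) at a = (-1/2) - ((1/2)*sqrt(11))*i, which is (1064375/126177458) - ((819000/693976019)*sqrt(11))*i.
The factor y**2 + y + 3 splits as (y - a)(y - a') with a = (-1/2) + ((1/2)*sqrt(11))*i, a' = (-1/2) - ((1/2)*sqrt(11))*i. At the order-1 pole a set g(y) = (y - a)*f(y) = [-13/(22*(y - 8/5)**3)] / (y - a').
Simple pole: residue = g(a) at a = (-1/2) + ((1/2)*sqrt(11))*i, which is (1064375/126177458) + ((819000/693976019)*sqrt(11))*i.
At the order-3 pole 8/5 set g(y) = (y - (8/5))^3*f(y) = -13/(22*(y**2 + y + 3)).
Order-3 pole: residue = g''(a)/2; g''(8/5) = -2128750/63088729, so the residue is -1064375/63088729.
List the singular points by increasing real part (a conjugate pair: the negative imaginary part first).


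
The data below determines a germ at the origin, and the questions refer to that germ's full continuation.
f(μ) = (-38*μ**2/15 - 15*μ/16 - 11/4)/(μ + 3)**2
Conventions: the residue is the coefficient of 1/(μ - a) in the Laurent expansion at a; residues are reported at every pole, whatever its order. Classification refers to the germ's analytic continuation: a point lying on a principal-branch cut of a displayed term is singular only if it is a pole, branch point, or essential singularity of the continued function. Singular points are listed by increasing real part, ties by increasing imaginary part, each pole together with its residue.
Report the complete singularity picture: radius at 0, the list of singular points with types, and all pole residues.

Denominator factor (μ + 3)^2: pole of order 2 at -3, modulus 3.
The radius of convergence is the smallest modulus among the singular points: 3.
At the order-2 pole -3 set g(μ) = (μ - (-3))^2*f(μ) = -38*μ**2/15 - 15*μ/16 - 11/4.
Order-2 pole: residue = g'(a); g'(-3) = 1141/80, so the residue is 1141/80.

Radius of convergence at 0: 3.
At -3: a pole of order 2; residue 1141/80.


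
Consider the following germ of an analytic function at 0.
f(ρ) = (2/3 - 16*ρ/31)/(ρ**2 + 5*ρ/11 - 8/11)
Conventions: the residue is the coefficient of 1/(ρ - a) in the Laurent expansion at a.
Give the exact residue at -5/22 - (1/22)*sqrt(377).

The residue is -8/31 - (802/35061)*sqrt(377).

The factor ρ**2 + 5*ρ/11 - 8/11 splits as (ρ - a)(ρ - a') with a = -5/22 - (1/22)*sqrt(377), a' = -5/22 + (1/22)*sqrt(377). At the order-1 pole a set g(ρ) = (ρ - a)*f(ρ) = [2/3 - 16*ρ/31] / (ρ - a').
Simple pole: residue = g(a) at a = -5/22 - (1/22)*sqrt(377), which is -8/31 - (802/35061)*sqrt(377).


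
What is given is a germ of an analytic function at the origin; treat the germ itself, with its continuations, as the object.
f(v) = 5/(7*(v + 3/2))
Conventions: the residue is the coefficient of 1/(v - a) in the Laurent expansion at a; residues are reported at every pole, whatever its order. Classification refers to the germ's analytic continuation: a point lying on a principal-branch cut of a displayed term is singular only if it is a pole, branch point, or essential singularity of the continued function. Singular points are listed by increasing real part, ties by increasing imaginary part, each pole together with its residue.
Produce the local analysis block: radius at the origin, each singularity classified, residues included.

Radius of convergence at 0: 3/2.
At -3/2: a pole of order 1; residue 5/7.

Denominator factor (v + 3/2): pole of order 1 at -3/2, modulus 3/2.
The radius of convergence is the smallest modulus among the singular points: 3/2.
At the order-1 pole -3/2 set g(v) = (v - (-3/2))*f(v) = 5/7.
Simple pole: residue = g(a) at a = -3/2, which is 5/7.


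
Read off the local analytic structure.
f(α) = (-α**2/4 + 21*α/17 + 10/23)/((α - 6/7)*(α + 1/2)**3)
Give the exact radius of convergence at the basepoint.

The radius of convergence is 1/2.

Denominator factor (α - 6/7): pole of order 1 at 6/7, modulus 6/7.
Denominator factor (α + 1/2)^3: pole of order 3 at -1/2, modulus 1/2.
The radius of convergence is the smallest modulus among the singular points: 1/2.


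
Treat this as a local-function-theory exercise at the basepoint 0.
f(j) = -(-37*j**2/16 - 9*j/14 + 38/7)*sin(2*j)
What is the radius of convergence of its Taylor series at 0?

The factor -sin(2*j) is entire and contributes no finite singular point.
The polynomial part has no poles.
No finite singular points: the Taylor series at 0 converges everywhere.

The radius of convergence is infinite.


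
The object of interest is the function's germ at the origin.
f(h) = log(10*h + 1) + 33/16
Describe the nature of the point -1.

There is no denominator, hence no pole anywhere.
Branch term log(1 - h/(-1/10)): argument at -1 is -9, nonzero, so -1 is not its branch point (a point on a principal cut is still regular for the continued germ).
So the germ continues analytically to -1.

The point is a regular point.


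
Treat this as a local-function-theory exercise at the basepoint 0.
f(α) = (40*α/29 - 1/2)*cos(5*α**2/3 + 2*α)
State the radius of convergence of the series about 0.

The radius of convergence is infinite.

The factor cos(5*α**2/3 + 2*α) is entire and contributes no finite singular point.
The polynomial part has no poles.
No finite singular points: the Taylor series at 0 converges everywhere.


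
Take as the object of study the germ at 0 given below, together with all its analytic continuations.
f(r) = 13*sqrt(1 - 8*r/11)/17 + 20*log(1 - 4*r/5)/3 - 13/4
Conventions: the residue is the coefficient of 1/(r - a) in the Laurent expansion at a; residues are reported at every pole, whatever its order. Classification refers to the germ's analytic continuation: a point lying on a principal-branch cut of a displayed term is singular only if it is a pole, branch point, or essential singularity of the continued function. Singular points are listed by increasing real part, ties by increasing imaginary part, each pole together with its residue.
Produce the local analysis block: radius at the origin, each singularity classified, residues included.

Radius of convergence at 0: 5/4.
At 5/4: a logarithmic branch point.
At 11/8: an algebraic (square-root) branch point.

Branch term (13/17)*sqrt(1 - r/(11/8)): its argument vanishes at r = 11/8, a square-root branch point, modulus 11/8.
Branch term (20/3)*log(1 - r/(5/4)): its argument vanishes at r = 5/4, a logarithmic branch point, modulus 5/4.
The radius of convergence is the smallest modulus among the singular points: 5/4.
List the singular points by increasing real part (a conjugate pair: the negative imaginary part first).


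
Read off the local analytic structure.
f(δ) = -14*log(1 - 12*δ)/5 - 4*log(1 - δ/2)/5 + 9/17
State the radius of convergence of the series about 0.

The radius of convergence is 1/12.

Branch term (-4/5)*log(1 - δ/(2)): its argument vanishes at δ = 2, a logarithmic branch point, modulus 2.
Branch term (-14/5)*log(1 - δ/(1/12)): its argument vanishes at δ = 1/12, a logarithmic branch point, modulus 1/12.
The radius of convergence is the smallest modulus among the singular points: 1/12.


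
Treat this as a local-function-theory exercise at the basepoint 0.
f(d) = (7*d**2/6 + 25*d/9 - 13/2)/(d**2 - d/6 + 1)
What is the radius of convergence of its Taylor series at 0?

The radius of convergence is 1.

Denominator factor (d**2 - d/6 + 1): discriminant -143/36, complex-conjugate roots (1/12) + ((1/12)*sqrt(143))*i and (1/12) - ((1/12)*sqrt(143))*i; poles of order 1, moduli 1 and 1.
The radius of convergence is the smallest modulus among the singular points: 1.


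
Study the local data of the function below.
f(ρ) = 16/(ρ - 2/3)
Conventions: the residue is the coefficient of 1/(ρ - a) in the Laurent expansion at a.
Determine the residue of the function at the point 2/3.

The residue is 16.

At the order-1 pole 2/3 set g(ρ) = (ρ - (2/3))*f(ρ) = 16.
Simple pole: residue = g(a) at a = 2/3, which is 16.


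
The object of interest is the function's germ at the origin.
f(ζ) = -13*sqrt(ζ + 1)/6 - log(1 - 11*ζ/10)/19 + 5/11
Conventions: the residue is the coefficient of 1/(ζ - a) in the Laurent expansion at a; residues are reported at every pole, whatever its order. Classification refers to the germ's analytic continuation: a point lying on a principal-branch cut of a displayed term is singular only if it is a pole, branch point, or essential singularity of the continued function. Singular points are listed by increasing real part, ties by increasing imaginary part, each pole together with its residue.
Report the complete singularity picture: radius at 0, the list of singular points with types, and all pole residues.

Radius of convergence at 0: 10/11.
At -1: an algebraic (square-root) branch point.
At 10/11: a logarithmic branch point.

Branch term (-13/6)*sqrt(1 - ζ/(-1)): its argument vanishes at ζ = -1, a square-root branch point, modulus 1.
Branch term (-1/19)*log(1 - ζ/(10/11)): its argument vanishes at ζ = 10/11, a logarithmic branch point, modulus 10/11.
The radius of convergence is the smallest modulus among the singular points: 10/11.
List the singular points by increasing real part (a conjugate pair: the negative imaginary part first).


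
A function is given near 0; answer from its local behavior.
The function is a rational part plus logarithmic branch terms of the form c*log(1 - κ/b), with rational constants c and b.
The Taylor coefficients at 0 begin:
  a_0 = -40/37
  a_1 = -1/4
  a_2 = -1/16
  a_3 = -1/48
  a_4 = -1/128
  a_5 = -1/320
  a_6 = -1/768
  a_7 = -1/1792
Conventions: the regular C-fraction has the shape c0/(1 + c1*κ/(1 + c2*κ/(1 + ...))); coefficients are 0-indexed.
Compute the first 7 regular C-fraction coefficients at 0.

Taylor coefficients (read off): a_0 = -40/37, a_1 = -1/4, a_2 = -1/16, a_3 = -1/48, a_4 = -1/128, a_5 = -1/320, a_6 = -1/768.
c0 = a_0 = -40/37. Peel one level at a time: if S = 1 + c*κ/S' with S'(0) = 1, then c is the κ-coefficient of S and S' = c*κ/(S - 1).
S_1 = c0/f = 1 + (-37/160)*κ + (-111/25600)*κ^2 + ...; c1 = -37/160.
S_2 = c1*κ/(S_1 - 1) = 1 + (-3/160)*κ + (-1/48)*κ^2 + ...; c2 = -3/160.
S_3 = c2*κ/(S_2 - 1) = 1 + (-10/9)*κ + (155/162)*κ^2 + ...; c3 = -10/9.
S_4 = c3*κ/(S_3 - 1) = 1 + (31/36)*κ + (-1/60)*κ^2 + ...; c4 = 31/36.
S_5 = c4*κ/(S_4 - 1) = 1 + (3/155)*κ + (501/96100)*κ^2 + ...; c5 = 3/155.
S_6 = c5*κ/(S_5 - 1) = 1 + (-167/620)*κ + ...; c6 = -167/620.

The regular C-fraction coefficients are [-40/37, -37/160, -3/160, -10/9, 31/36, 3/155, -167/620].


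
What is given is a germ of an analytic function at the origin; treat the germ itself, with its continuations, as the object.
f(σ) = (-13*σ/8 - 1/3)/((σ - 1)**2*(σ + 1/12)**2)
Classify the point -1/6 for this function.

The point is a regular point.

Denominator factors: σ - 1 = -7/6 at σ = -1/6; σ + 1/12 = -1/12 at σ = -1/6 — none vanishes.
So the germ continues analytically to -1/6.


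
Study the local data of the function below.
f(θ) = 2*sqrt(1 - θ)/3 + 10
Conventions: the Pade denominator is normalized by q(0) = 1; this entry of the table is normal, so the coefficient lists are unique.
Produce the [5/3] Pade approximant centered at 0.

Taylor coefficients needed (expand at 0): a_0 = 32/3, a_1 = -1/3, a_2 = -1/12, a_3 = -1/24, a_4 = -5/192, a_5 = -7/384, a_6 = -7/512, a_7 = -11/1024, a_8 = -143/16384.
Write the denominator as Q(θ) = 1 + q1*θ + q2*θ^2 + q3*θ^3. Requiring Q*f - P = O(θ^9) with deg P <= 5 kills the coefficients of θ^6..θ^8 in Q*f:
  θ^6: a_6 + q1*a_5 + q2*a_4 + q3*a_3 = 0, i.e. -7/512 + (-7/384)*q1 + (-5/192)*q2 + (-1/24)*q3 = 0.
  θ^7: a_7 + q1*a_6 + q2*a_5 + q3*a_4 = 0, i.e. -11/1024 + (-7/512)*q1 + (-7/384)*q2 + (-5/192)*q3 = 0.
  θ^8: a_8 + q1*a_7 + q2*a_6 + q3*a_5 = 0, i.e. -143/16384 + (-11/1024)*q1 + (-7/512)*q2 + (-7/384)*q3 = 0.
Solving this linear system: q1 = -27/16, q2 = 27/32, q3 = -15/128.
The numerator is Q*f truncated at degree 5: P0 = a_0 = 32/3; P1 = a_1 + q1*a_0 = -55/3; P2 = a_2 + q1*a_1 + q2*a_0 = 455/48; P3 = a_3 + q1*a_2 + q2*a_1 + q3*a_0 = -275/192; P4 = a_4 + q1*a_3 + q2*a_2 + q3*a_1 = 5/384; P5 = a_5 + q1*a_4 + q2*a_3 + q3*a_2 = 1/3072.

The Pade approximant has numerator coefficients [32/3, -55/3, 455/48, -275/192, 5/384, 1/3072]; denominator coefficients [1, -27/16, 27/32, -15/128].


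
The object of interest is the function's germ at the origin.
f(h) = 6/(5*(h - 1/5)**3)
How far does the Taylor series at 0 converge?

The radius of convergence is 1/5.

Denominator factor (h - 1/5)^3: pole of order 3 at 1/5, modulus 1/5.
The radius of convergence is the smallest modulus among the singular points: 1/5.


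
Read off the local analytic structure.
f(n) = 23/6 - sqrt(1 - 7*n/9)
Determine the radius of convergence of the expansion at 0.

The radius of convergence is 9/7.

Branch term (-1)*sqrt(1 - n/(9/7)): its argument vanishes at n = 9/7, a square-root branch point, modulus 9/7.
The radius of convergence is the smallest modulus among the singular points: 9/7.


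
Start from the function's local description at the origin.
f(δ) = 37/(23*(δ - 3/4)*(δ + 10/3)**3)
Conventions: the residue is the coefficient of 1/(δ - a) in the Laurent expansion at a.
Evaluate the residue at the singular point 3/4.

At the order-1 pole 3/4 set g(δ) = (δ - (3/4))*f(δ) = 37/(23*(δ + 10/3)**3).
Simple pole: residue = g(a) at a = 3/4, which is 63936/2705927.

The residue is 63936/2705927.


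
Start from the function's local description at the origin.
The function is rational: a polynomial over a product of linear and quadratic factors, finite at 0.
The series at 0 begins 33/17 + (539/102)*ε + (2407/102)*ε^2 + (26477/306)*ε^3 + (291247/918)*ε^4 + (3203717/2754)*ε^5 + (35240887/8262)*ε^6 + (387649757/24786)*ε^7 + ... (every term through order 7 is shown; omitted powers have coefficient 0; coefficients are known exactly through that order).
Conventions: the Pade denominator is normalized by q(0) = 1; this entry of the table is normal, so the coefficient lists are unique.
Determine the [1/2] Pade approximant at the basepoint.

The Pade approximant has numerator coefficients [33/17, 59719/101490]; denominator coefficients [1, -2407/995, -182932/32835].

Taylor coefficients needed (read off): a_0 = 33/17, a_1 = 539/102, a_2 = 2407/102, a_3 = 26477/306.
Write the denominator as Q(ε) = 1 + q1*ε + q2*ε^2. Requiring Q*f - P = O(ε^4) with deg P <= 1 kills the coefficients of ε^2..ε^3 in Q*f:
  ε^2: a_2 + q1*a_1 + q2*a_0 = 0, i.e. 2407/102 + (539/102)*q1 + (33/17)*q2 = 0.
  ε^3: a_3 + q1*a_2 + q2*a_1 = 0, i.e. 26477/306 + (2407/102)*q1 + (539/102)*q2 = 0.
Solving this linear system: q1 = -2407/995, q2 = -182932/32835.
The numerator is Q*f truncated at degree 1: P0 = a_0 = 33/17; P1 = a_1 + q1*a_0 = 59719/101490.


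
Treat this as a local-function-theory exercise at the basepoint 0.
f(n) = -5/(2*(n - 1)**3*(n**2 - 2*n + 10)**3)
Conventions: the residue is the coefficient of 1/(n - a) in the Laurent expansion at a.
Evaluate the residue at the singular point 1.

The residue is 5/4374.

At the order-3 pole 1 set g(n) = (n - (1))^3*f(n) = -5/(2*(n**2 - 2*n + 10)**3).
Order-3 pole: residue = g''(a)/2; g''(1) = 5/2187, so the residue is 5/4374.
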